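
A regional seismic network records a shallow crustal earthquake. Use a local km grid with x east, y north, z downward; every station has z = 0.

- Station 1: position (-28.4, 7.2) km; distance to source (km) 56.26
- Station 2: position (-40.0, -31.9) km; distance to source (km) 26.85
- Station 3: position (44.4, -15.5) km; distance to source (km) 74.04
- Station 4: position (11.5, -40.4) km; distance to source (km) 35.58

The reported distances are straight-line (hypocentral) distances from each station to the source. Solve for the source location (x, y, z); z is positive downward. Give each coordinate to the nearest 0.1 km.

Each station gives a sphere (x−x_i)² + (y−y_i)² + z² = d_i² (stations at z=0).
Subtracting the Station 1 sphere from Station 2 and Station 3: z² cancels, leaving linear equations in x and y:
-23.2 x − 78.2 y = 4203.48
145.6 x − 45.4 y = -963.52
Solving: x ≈ -21.399, y ≈ -47.404 km (keep extra digits for the depth step; rounded: -21.4, -47.4).
Then from the Station 1 sphere: z² = 56.26² − (x + 28.4)² − (y − 7.2)² with x = -21.399, y = -47.404, so z ≈ 11.601 ≈ 11.6 km.

(-21.4, -47.4, 11.6)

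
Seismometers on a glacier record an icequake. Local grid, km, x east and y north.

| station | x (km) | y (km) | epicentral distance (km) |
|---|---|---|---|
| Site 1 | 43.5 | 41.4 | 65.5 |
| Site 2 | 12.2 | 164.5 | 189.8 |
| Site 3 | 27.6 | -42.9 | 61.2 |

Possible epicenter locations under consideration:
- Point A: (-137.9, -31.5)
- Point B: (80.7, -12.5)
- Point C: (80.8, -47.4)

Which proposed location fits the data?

Point B

For each candidate, compare |candidate − station| to the reported distance:
Point A: residuals Site 1 130.0, Site 2 57.1, Site 3 104.7 → max 130.0 km
Point B: residuals Site 1 0.0, Site 2 0.0, Site 3 0.0 → max 0.0 km
Point C: residuals Site 1 30.8, Site 2 32.9, Site 3 7.8 → max 32.9 km
Only Point B has all residuals ≈ 0.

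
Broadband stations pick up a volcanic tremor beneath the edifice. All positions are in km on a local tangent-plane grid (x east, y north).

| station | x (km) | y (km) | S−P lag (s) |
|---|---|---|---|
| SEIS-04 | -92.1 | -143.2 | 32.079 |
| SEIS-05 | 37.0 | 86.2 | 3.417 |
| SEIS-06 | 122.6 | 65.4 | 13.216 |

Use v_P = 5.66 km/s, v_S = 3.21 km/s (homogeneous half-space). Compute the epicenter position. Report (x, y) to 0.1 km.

Distance from S−P lag: d = Δt · v_P v_S / (v_P − v_S) = Δt · (5.66·3.21)/(5.66−3.21) ≈ 7.4158·Δt.
So d_SEIS-04 = 237.89, d_SEIS-05 = 25.34, d_SEIS-06 = 98.01 km.
Circle about each station: (x + 92.1)² + (y + 143.2)² = 237.89²; (x − 37.0)² + (y − 86.2)² = 25.34²; (x − 122.6)² + (y − 65.4)² = 98.01².
Subtracting the SEIS-04 equation from the SEIS-05 and SEIS-06 equations removes the quadratic terms:
258.2 x + 458.8 y = 35760.33
429.4 x + 417.2 y = 37304.96
Solving the 2×2 system: x ≈ 24.6, y ≈ 64.1 km.
Check against SEIS-04 (with the unrounded x, y): √((x + 92.1)²+(y + 143.2)²) = 237.89 ≈ 237.89 km. ✓

(24.6, 64.1)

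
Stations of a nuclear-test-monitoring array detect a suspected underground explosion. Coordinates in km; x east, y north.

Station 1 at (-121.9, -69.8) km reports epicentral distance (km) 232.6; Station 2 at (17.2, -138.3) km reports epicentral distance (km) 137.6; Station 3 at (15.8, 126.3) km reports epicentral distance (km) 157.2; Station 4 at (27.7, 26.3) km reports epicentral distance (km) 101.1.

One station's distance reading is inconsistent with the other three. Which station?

Station 3

Solve using three stations at a time. Using Station 1, Station 2, Station 4 (subtract circle equations pairwise → linear system) gives (x, y) ≈ (108.1, -35.0).
Distances from that point to each station vs reported:
  Station 1: calculated 232.6 vs reported 232.6 → residual 0.0 km
  Station 2: calculated 137.6 vs reported 137.6 → residual 0.0 km
  Station 3: calculated 185.8 vs reported 157.2 → residual 28.6 km
  Station 4: calculated 101.1 vs reported 101.1 → residual 0.0 km
Station 1, Station 2, Station 4 are mutually consistent (residuals ≈ 0); Station 3 is off by 28.6 km.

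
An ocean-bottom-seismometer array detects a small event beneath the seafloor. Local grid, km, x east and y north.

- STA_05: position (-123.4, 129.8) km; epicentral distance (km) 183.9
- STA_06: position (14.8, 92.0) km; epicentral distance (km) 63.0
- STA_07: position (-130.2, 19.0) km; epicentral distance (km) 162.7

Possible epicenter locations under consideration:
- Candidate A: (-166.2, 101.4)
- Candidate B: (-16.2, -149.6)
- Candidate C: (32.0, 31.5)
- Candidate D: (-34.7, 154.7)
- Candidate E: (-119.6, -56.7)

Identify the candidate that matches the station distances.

For each candidate, compare |candidate − station| to the reported distance:
Candidate A: residuals STA_05 132.5, STA_06 118.2, STA_07 72.8 → max 132.5 km
Candidate B: residuals STA_05 115.4, STA_06 180.6, STA_07 40.8 → max 180.6 km
Candidate C: residuals STA_05 0.0, STA_06 0.1, STA_07 0.0 → max 0.1 km
Candidate D: residuals STA_05 91.8, STA_06 16.9, STA_07 3.2 → max 91.8 km
Candidate E: residuals STA_05 2.6, STA_06 137.4, STA_07 86.3 → max 137.4 km
Only Candidate C has all residuals ≈ 0.

Candidate C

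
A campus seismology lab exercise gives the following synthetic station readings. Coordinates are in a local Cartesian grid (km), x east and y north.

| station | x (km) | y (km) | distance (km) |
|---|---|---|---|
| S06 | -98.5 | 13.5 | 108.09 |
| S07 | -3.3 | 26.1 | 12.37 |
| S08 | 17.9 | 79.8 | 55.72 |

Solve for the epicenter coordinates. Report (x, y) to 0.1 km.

9.0 km east, 24.8 km north

Circle about each station: (x + 98.5)² + (y − 13.5)² = 108.09²; (x + 3.3)² + (y − 26.1)² = 12.37²; (x − 17.9)² + (y − 79.8)² = 55.72².
Subtracting the S06 equation from the S07 and S08 equations removes the quadratic terms:
190.4 x + 25.2 y = 2338.03
232.8 x + 132.6 y = 5382.68
Solving the 2×2 system: x ≈ 9.0, y ≈ 24.8 km.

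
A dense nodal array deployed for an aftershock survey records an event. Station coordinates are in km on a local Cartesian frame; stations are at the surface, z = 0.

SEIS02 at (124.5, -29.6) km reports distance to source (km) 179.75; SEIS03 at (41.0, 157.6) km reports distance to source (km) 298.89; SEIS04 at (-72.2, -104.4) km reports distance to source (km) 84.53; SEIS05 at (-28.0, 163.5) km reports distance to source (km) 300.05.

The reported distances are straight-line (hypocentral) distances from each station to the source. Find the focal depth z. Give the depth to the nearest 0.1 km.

Each station gives a sphere (x−x_i)² + (y−y_i)² + z² = d_i² (stations at z=0).
Subtracting the SEIS02 sphere from SEIS03 and SEIS04: z² cancels, leaving linear equations in x and y:
-167.0 x + 374.4 y = -46882.82
-393.4 x − 149.6 y = 24900.53
Solving: x ≈ -13.404, y ≈ -131.200 km (keep extra digits for the depth step; rounded: -13.4, -131.2).
Then from the SEIS02 sphere: z² = 179.75² − (x − 124.5)² − (y + 29.6)² with x = -13.404, y = -131.200, so z ≈ 54.498 ≈ 54.5 km.
Check against SEIS05 (with the unrounded solution): distance 300.05 ≈ 300.05 km. ✓

54.5 km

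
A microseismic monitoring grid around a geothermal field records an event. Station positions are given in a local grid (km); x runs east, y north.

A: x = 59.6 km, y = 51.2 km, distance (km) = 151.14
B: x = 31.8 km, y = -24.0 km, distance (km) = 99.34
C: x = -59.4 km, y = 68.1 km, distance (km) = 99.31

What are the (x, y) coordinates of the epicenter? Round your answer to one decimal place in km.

(-67.3, -30.9)

Circle about each station: (x − 59.6)² + (y − 51.2)² = 151.14²; (x − 31.8)² + (y + 24.0)² = 99.34²; (x + 59.4)² + (y − 68.1)² = 99.31².
Subtracting the A equation from the B and C equations removes the quadratic terms:
-55.6 x − 150.4 y = 8388.50
-238.0 x + 33.8 y = 14973.19
Solving the 2×2 system: x ≈ -67.3, y ≈ -30.9 km.
Check against A (with the unrounded x, y): √((x − 59.6)²+(y − 51.2)²) = 151.14 ≈ 151.14 km. ✓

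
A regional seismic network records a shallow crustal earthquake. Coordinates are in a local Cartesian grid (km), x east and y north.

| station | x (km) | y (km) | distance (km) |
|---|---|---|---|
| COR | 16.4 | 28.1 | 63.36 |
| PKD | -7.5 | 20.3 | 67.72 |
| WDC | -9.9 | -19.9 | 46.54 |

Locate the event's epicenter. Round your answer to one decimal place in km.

Circle about each station: (x − 16.4)² + (y − 28.1)² = 63.36²; (x + 7.5)² + (y − 20.3)² = 67.72²; (x + 9.9)² + (y + 19.9)² = 46.54².
Subtracting pairs of circle equations eliminates x²+y² and gives linear equations (the radical axes):
-47.8 x − 15.6 y = -1161.74
-52.6 x − 96.0 y = 1283.97
Solving the 2×2 system: x ≈ 34.9, y ≈ -32.5 km.

34.9 km east, -32.5 km north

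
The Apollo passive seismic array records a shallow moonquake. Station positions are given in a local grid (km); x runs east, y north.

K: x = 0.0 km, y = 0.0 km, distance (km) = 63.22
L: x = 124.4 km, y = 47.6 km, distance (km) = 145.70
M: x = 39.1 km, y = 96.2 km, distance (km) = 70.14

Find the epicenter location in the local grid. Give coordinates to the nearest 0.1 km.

Circle about each station: x² + y² = 63.22²; (x − 124.4)² + (y − 47.6)² = 145.70²; (x − 39.1)² + (y − 96.2)² = 70.14².
Subtracting pairs of circle equations eliminates x²+y² and gives linear equations (the radical axes):
248.8 x + 95.2 y = 509.40
78.2 x + 192.4 y = 9860.40
Solving the 2×2 system: x ≈ -20.8, y ≈ 59.7 km.

x ≈ -20.8 km, y ≈ 59.7 km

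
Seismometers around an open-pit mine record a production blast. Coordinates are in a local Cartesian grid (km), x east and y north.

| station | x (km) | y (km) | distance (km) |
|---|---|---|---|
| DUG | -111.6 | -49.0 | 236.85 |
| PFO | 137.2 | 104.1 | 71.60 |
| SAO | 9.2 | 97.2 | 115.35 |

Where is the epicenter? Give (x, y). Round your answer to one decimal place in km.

(108.5, 38.5)

Circle about each station: (x + 111.6)² + (y + 49.0)² = 236.85²; (x − 137.2)² + (y − 104.1)² = 71.60²; (x − 9.2)² + (y − 97.2)² = 115.35².
Subtracting pairs of circle equations eliminates x²+y² and gives linear equations (the radical axes):
497.6 x + 306.2 y = 65776.45
241.6 x + 292.4 y = 37469.22
Solving the 2×2 system: x ≈ 108.5, y ≈ 38.5 km.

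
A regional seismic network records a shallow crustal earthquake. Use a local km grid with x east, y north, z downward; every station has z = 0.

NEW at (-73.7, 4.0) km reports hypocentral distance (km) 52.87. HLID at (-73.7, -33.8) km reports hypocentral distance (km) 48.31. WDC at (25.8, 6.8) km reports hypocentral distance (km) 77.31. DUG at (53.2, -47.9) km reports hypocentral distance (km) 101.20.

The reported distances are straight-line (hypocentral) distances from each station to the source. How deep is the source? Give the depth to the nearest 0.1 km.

depth ≈ 31.3 km

Each station gives a sphere (x−x_i)² + (y−y_i)² + z² = d_i² (stations at z=0).
Subtracting the NEW sphere from HLID and WDC: z² cancels, leaving linear equations in x and y:
0.0 x − 75.6 y = 1587.82
199.0 x + 5.6 y = -7917.41
Solving: x ≈ -39.195, y ≈ -21.003 km (keep extra digits for the depth step; rounded: -39.2, -21.0).
Then from the NEW sphere: z² = 52.87² − (x + 73.7)² − (y − 4.0)² with x = -39.195, y = -21.003, so z ≈ 31.297 ≈ 31.3 km.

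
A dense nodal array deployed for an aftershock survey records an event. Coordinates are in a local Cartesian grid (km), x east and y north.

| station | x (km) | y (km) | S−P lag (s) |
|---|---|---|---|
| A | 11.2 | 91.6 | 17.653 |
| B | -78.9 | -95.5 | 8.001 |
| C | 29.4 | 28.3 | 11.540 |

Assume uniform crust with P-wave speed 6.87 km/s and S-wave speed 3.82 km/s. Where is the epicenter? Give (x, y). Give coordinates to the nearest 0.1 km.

-22.1 km east, -56.6 km north

Distance from S−P lag: d = Δt · v_P v_S / (v_P − v_S) = Δt · (6.87·3.82)/(6.87−3.82) ≈ 8.6044·Δt.
So d_A = 151.89, d_B = 68.84, d_C = 99.29 km.
Circle about each station: (x − 11.2)² + (y − 91.6)² = 151.89²; (x + 78.9)² + (y + 95.5)² = 68.84²; (x − 29.4)² + (y − 28.3)² = 99.29².
Subtracting pairs of circle equations eliminates x²+y² and gives linear equations (the radical axes):
-180.2 x − 374.2 y = 25161.09
36.4 x − 126.6 y = 6361.32
Solving the 2×2 system: x ≈ -22.1, y ≈ -56.6 km.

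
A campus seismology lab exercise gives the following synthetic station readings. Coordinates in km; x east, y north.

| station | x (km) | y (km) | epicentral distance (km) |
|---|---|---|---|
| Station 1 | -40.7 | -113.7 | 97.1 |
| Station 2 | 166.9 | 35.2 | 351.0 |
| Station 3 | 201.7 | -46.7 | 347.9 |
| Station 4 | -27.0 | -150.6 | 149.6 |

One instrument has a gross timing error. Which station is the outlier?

Station 4

Solve using three stations at a time. Using Station 1, Station 2, Station 3 (subtract circle equations pairwise → linear system) gives (x, y) ≈ (-129.7, -152.4).
Distances from that point to each station vs reported:
  Station 1: calculated 97.1 vs reported 97.1 → residual 0.0 km
  Station 2: calculated 351.0 vs reported 351.0 → residual 0.0 km
  Station 3: calculated 347.9 vs reported 347.9 → residual 0.0 km
  Station 4: calculated 102.8 vs reported 149.6 → residual 46.8 km
Station 1, Station 2, Station 3 are mutually consistent (residuals ≈ 0); Station 4 is off by 46.8 km.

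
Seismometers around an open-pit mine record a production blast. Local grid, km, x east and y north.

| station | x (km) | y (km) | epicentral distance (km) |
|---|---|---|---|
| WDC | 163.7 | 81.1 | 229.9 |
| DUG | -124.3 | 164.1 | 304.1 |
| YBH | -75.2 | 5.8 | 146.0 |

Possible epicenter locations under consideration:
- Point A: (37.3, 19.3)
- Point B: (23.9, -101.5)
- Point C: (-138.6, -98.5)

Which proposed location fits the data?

Point B

For each candidate, compare |candidate − station| to the reported distance:
Point A: residuals WDC 89.2, DUG 87.1, YBH 32.7 → max 89.2 km
Point B: residuals WDC 0.1, DUG 0.0, YBH 0.1 → max 0.1 km
Point C: residuals WDC 121.7, DUG 41.1, YBH 23.9 → max 121.7 km
Only Point B has all residuals ≈ 0.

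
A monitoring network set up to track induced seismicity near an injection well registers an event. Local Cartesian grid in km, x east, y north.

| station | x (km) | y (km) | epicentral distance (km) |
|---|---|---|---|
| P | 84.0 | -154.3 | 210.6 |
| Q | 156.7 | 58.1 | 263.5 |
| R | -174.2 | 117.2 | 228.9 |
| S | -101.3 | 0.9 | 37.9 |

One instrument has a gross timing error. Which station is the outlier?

Solve using three stations at a time. Using P, Q, S (subtract circle equations pairwise → linear system) gives (x, y) ≈ (-89.7, -35.2).
Distances from that point to each station vs reported:
  P: calculated 210.6 vs reported 210.6 → residual 0.0 km
  Q: calculated 263.5 vs reported 263.5 → residual 0.0 km
  R: calculated 174.3 vs reported 228.9 → residual 54.6 km
  S: calculated 37.9 vs reported 37.9 → residual 0.0 km
P, Q, S are mutually consistent (residuals ≈ 0); R is off by 54.6 km.

R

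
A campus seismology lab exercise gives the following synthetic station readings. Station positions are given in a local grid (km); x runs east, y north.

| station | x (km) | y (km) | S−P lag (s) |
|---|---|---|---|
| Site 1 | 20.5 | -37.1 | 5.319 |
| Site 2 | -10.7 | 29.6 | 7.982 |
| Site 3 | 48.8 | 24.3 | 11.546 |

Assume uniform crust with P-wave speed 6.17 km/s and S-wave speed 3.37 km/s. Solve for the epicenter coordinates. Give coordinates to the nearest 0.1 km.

Distance from S−P lag: d = Δt · v_P v_S / (v_P − v_S) = Δt · (6.17·3.37)/(6.17−3.37) ≈ 7.4260·Δt.
So d_Site 1 = 39.50, d_Site 2 = 59.27, d_Site 3 = 85.74 km.
Circle about each station: (x − 20.5)² + (y + 37.1)² = 39.50²; (x + 10.7)² + (y − 29.6)² = 59.27²; (x − 48.8)² + (y − 24.3)² = 85.74².
Subtracting pairs of circle equations eliminates x²+y² and gives linear equations (the radical axes):
-62.4 x + 133.4 y = -2758.69
56.6 x + 122.8 y = -4615.83
Solving the 2×2 system: x ≈ -18.2, y ≈ -29.2 km.

-18.2 km east, -29.2 km north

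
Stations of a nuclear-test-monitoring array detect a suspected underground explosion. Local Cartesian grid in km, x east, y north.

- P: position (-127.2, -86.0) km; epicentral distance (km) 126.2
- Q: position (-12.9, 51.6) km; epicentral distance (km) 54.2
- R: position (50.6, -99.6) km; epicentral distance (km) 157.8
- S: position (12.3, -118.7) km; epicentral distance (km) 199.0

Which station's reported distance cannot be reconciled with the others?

Solve using three stations at a time. Using P, Q, R (subtract circle equations pairwise → linear system) gives (x, y) ≈ (-55.1, 17.6).
Distances from that point to each station vs reported:
  P: calculated 126.2 vs reported 126.2 → residual 0.0 km
  Q: calculated 54.2 vs reported 54.2 → residual 0.0 km
  R: calculated 157.8 vs reported 157.8 → residual 0.0 km
  S: calculated 152.0 vs reported 199.0 → residual 47.0 km
P, Q, R are mutually consistent (residuals ≈ 0); S is off by 47.0 km.

S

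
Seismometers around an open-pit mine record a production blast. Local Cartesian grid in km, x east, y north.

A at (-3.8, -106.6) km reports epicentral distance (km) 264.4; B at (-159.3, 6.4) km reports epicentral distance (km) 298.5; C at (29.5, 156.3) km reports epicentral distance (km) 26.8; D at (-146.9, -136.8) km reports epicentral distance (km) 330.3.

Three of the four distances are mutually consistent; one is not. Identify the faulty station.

B

Solve using three stations at a time. Using A, C, D (subtract circle equations pairwise → linear system) gives (x, y) ≈ (2.6, 157.7).
Distances from that point to each station vs reported:
  A: calculated 264.4 vs reported 264.4 → residual 0.0 km
  B: calculated 221.6 vs reported 298.5 → residual 76.9 km
  C: calculated 26.9 vs reported 26.8 → residual 0.1 km
  D: calculated 330.3 vs reported 330.3 → residual 0.0 km
A, C, D are mutually consistent (residuals ≈ 0); B is off by 76.9 km.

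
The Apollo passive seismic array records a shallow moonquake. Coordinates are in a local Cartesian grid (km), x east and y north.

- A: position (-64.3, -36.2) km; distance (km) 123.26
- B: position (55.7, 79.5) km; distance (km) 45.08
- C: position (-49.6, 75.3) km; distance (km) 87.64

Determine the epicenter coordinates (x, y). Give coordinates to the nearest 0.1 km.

Circle about each station: (x + 64.3)² + (y + 36.2)² = 123.26²; (x − 55.7)² + (y − 79.5)² = 45.08²; (x + 49.6)² + (y − 75.3)² = 87.64².
Subtracting the A equation from the B and C equations removes the quadratic terms:
240.0 x + 231.4 y = 17138.63
29.4 x + 223.0 y = 10197.58
Solving the 2×2 system: x ≈ 31.3, y ≈ 41.6 km.

(31.3, 41.6)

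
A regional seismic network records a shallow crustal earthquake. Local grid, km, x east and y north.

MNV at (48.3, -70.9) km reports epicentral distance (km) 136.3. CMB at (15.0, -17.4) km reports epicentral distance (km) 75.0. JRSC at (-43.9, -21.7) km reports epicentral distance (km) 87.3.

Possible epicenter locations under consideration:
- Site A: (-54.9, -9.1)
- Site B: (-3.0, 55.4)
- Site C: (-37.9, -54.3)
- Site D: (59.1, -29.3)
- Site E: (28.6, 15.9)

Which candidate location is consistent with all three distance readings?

For each candidate, compare |candidate − station| to the reported distance:
Site A: residuals MNV 16.0, CMB 4.6, JRSC 70.6 → max 70.6 km
Site B: residuals MNV 0.0, CMB 0.0, JRSC 0.0 → max 0.0 km
Site C: residuals MNV 48.5, CMB 10.5, JRSC 54.2 → max 54.2 km
Site D: residuals MNV 93.3, CMB 29.3, JRSC 16.0 → max 93.3 km
Site E: residuals MNV 47.3, CMB 39.0, JRSC 5.6 → max 47.3 km
Only Site B has all residuals ≈ 0.

Site B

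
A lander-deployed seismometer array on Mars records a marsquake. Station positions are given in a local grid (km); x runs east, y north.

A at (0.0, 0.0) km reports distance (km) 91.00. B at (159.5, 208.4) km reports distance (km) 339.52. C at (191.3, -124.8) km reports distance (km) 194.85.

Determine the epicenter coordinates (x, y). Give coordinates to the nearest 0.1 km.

-0.6 km east, -91.0 km north

Circle about each station: x² + y² = 91.00²; (x − 159.5)² + (y − 208.4)² = 339.52²; (x − 191.3)² + (y + 124.8)² = 194.85².
Subtracting pairs of circle equations eliminates x²+y² and gives linear equations (the radical axes):
319.0 x + 416.8 y = -38122.02
382.6 x − 249.6 y = 22485.21
Solving the 2×2 system: x ≈ -0.6, y ≈ -91.0 km.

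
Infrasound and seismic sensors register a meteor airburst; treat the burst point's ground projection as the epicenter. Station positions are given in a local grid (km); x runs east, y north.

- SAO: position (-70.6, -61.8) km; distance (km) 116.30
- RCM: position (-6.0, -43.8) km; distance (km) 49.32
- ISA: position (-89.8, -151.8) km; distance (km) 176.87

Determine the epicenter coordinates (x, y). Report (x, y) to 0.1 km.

(42.4, -34.3)

Circle about each station: (x + 70.6)² + (y + 61.8)² = 116.30²; (x + 6.0)² + (y + 43.8)² = 49.32²; (x + 89.8)² + (y + 151.8)² = 176.87².
Subtracting the SAO equation from the RCM and ISA equations removes the quadratic terms:
129.2 x + 36.0 y = 4244.07
-38.4 x − 180.0 y = 4546.37
Solving the 2×2 system: x ≈ 42.4, y ≈ -34.3 km.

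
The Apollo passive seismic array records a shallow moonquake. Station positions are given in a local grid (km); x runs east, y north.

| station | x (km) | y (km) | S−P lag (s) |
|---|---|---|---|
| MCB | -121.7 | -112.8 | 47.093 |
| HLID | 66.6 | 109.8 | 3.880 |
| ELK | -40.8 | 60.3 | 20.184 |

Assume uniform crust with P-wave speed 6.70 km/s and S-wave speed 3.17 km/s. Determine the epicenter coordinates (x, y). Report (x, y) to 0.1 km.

77.2 km east, 89.0 km north

Distance from S−P lag: d = Δt · v_P v_S / (v_P − v_S) = Δt · (6.70·3.17)/(6.70−3.17) ≈ 6.0167·Δt.
So d_MCB = 283.35, d_HLID = 23.34, d_ELK = 121.44 km.
Circle about each station: (x + 121.7)² + (y + 112.8)² = 283.35²; (x − 66.6)² + (y − 109.8)² = 23.34²; (x + 40.8)² + (y − 60.3)² = 121.44².
Subtracting pairs of circle equations eliminates x²+y² and gives linear equations (the radical axes):
376.6 x + 445.2 y = 68699.34
161.8 x + 346.2 y = 43305.55
Solving the 2×2 system: x ≈ 77.2, y ≈ 89.0 km.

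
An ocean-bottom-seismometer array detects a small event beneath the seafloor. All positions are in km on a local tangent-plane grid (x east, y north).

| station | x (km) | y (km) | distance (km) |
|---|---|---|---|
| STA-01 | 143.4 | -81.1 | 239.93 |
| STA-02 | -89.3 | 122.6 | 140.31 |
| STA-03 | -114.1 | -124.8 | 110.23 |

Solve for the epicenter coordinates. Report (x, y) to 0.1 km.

Circle about each station: (x − 143.4)² + (y + 81.1)² = 239.93²; (x + 89.3)² + (y − 122.6)² = 140.31²; (x + 114.1)² + (y + 124.8)² = 110.23².
Subtracting pairs of circle equations eliminates x²+y² and gives linear equations (the radical axes):
-465.4 x + 407.4 y = 33743.99
-515.0 x − 87.4 y = 46868.83
Solving the 2×2 system: x ≈ -88.0, y ≈ -17.7 km.
Check against STA-01 (with the unrounded x, y): √((x − 143.4)²+(y + 81.1)²) = 239.93 ≈ 239.93 km. ✓

-88.0 km east, -17.7 km north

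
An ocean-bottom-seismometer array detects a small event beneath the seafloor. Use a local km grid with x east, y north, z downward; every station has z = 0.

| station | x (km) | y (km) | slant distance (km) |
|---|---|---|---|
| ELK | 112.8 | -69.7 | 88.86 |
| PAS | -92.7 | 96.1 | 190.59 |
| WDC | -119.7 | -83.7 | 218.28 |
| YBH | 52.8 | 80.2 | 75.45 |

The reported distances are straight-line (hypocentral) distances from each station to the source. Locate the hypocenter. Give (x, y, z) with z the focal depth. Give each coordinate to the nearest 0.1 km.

(76.8, 10.2, 14.7)

Each station gives a sphere (x−x_i)² + (y−y_i)² + z² = d_i² (stations at z=0).
Subtracting the ELK sphere from PAS and WDC: z² cancels, leaving linear equations in x and y:
-411.0 x + 331.6 y = -28181.88
-465.0 x − 28.0 y = -35998.21
Solving: x ≈ 76.801, y ≈ 10.203 km (keep extra digits for the depth step; rounded: 76.8, 10.2).
Then from the ELK sphere: z² = 88.86² − (x − 112.8)² − (y + 69.7)² with x = 76.801, y = 10.203, so z ≈ 14.686 ≈ 14.7 km.
Check against YBH (with the unrounded solution): distance 75.44 ≈ 75.45 km. ✓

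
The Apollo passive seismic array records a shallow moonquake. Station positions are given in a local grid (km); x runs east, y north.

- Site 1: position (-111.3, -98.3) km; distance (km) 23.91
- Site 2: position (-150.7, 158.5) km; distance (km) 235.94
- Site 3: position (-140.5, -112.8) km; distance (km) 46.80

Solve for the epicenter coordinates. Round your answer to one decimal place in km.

Circle about each station: (x + 111.3)² + (y + 98.3)² = 23.91²; (x + 150.7)² + (y − 158.5)² = 235.94²; (x + 140.5)² + (y + 112.8)² = 46.80².
Subtracting the Site 1 equation from the Site 2 and Site 3 equations removes the quadratic terms:
-78.8 x + 513.6 y = -29313.84
-58.4 x − 29.0 y = 8794.96
Solving the 2×2 system: x ≈ -113.6, y ≈ -74.5 km.

-113.6 km east, -74.5 km north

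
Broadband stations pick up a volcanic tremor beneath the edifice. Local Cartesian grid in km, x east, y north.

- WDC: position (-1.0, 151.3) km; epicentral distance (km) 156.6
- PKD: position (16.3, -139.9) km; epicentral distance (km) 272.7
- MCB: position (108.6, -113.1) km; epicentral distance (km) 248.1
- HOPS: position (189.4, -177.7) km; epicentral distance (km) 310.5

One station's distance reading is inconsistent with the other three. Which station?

Solve using three stations at a time. Using WDC, MCB, HOPS (subtract circle equations pairwise → linear system) gives (x, y) ≈ (154.0, 130.7).
Distances from that point to each station vs reported:
  WDC: calculated 156.4 vs reported 156.6 → residual 0.2 km
  PKD: calculated 303.6 vs reported 272.7 → residual 30.9 km
  MCB: calculated 248.0 vs reported 248.1 → residual 0.1 km
  HOPS: calculated 310.4 vs reported 310.5 → residual 0.1 km
WDC, MCB, HOPS are mutually consistent (residuals ≈ 0); PKD is off by 30.9 km.

PKD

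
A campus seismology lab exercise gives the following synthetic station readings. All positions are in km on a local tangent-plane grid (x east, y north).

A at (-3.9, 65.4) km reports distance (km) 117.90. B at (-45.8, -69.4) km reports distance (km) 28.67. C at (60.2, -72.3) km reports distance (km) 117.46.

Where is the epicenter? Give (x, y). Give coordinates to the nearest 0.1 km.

(-53.2, -41.7)

Circle about each station: (x + 3.9)² + (y − 65.4)² = 117.90²; (x + 45.8)² + (y + 69.4)² = 28.67²; (x − 60.2)² + (y + 72.3)² = 117.46².
Subtracting the A equation from the B and C equations removes the quadratic terms:
-83.8 x − 269.6 y = 15700.07
128.2 x − 275.4 y = 4662.52
Solving the 2×2 system: x ≈ -53.2, y ≈ -41.7 km.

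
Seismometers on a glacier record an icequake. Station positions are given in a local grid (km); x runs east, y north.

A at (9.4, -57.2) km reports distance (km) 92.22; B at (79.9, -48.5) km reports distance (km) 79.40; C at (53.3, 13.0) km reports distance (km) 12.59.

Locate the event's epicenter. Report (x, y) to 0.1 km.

x ≈ 50.6 km, y ≈ 25.3 km

Circle about each station: (x − 9.4)² + (y + 57.2)² = 92.22²; (x − 79.9)² + (y + 48.5)² = 79.40²; (x − 53.3)² + (y − 13.0)² = 12.59².
Subtracting the A equation from the B and C equations removes the quadratic terms:
141.0 x + 17.4 y = 7576.23
87.8 x + 140.4 y = 7995.71
Solving the 2×2 system: x ≈ 50.6, y ≈ 25.3 km.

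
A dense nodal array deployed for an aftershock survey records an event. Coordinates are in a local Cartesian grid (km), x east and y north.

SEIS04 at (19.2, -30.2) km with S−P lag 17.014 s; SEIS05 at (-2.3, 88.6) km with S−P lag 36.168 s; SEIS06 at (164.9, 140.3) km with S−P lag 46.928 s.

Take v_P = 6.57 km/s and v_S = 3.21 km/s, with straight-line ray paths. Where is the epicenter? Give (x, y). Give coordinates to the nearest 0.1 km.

(52.1, -131.8)

Distance from S−P lag: d = Δt · v_P v_S / (v_P − v_S) = Δt · (6.57·3.21)/(6.57−3.21) ≈ 6.2767·Δt.
So d_SEIS04 = 106.79, d_SEIS05 = 227.02, d_SEIS06 = 294.55 km.
Circle about each station: (x − 19.2)² + (y + 30.2)² = 106.79²; (x + 2.3)² + (y − 88.6)² = 227.02²; (x − 164.9)² + (y − 140.3)² = 294.55².
Subtracting the SEIS04 equation from the SEIS05 and SEIS06 equations removes the quadratic terms:
-43.0 x + 237.6 y = -33559.41
291.4 x + 341.0 y = -29760.18
Solving the 2×2 system: x ≈ 52.1, y ≈ -131.8 km.
Check against SEIS04 (with the unrounded x, y): √((x − 19.2)²+(y + 30.2)²) = 106.81 ≈ 106.79 km. ✓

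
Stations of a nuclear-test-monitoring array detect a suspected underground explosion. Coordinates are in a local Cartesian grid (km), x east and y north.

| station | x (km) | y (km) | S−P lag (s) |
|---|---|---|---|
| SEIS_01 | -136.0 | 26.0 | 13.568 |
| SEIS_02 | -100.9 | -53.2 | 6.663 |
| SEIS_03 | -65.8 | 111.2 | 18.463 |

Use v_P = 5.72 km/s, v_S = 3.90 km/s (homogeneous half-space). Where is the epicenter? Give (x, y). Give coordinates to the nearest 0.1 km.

(-46.7, -114.3)

Distance from S−P lag: d = Δt · v_P v_S / (v_P − v_S) = Δt · (5.72·3.90)/(5.72−3.90) ≈ 12.2571·Δt.
So d_SEIS_01 = 166.30, d_SEIS_02 = 81.67, d_SEIS_03 = 226.30 km.
Circle about each station: (x + 136.0)² + (y − 26.0)² = 166.30²; (x + 100.9)² + (y + 53.2)² = 81.67²; (x + 65.8)² + (y − 111.2)² = 226.30².
Subtracting the SEIS_01 equation from the SEIS_02 and SEIS_03 equations removes the quadratic terms:
70.2 x − 158.4 y = 14824.75
140.4 x + 170.4 y = -26032.92
Solving the 2×2 system: x ≈ -46.7, y ≈ -114.3 km.
Check against SEIS_01 (with the unrounded x, y): √((x + 136.0)²+(y − 26.0)²) = 166.30 ≈ 166.30 km. ✓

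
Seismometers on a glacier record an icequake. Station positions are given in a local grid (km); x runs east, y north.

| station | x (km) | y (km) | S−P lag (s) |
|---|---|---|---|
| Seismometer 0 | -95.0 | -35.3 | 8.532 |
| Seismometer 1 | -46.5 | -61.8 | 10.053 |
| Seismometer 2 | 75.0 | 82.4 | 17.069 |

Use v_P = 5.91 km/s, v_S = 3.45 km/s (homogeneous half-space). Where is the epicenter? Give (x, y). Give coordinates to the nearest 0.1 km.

(-52.6, 21.3)

Distance from S−P lag: d = Δt · v_P v_S / (v_P − v_S) = Δt · (5.91·3.45)/(5.91−3.45) ≈ 8.2884·Δt.
So d_Seismometer 0 = 70.72, d_Seismometer 1 = 83.32, d_Seismometer 2 = 141.47 km.
Circle about each station: (x + 95.0)² + (y + 35.3)² = 70.72²; (x + 46.5)² + (y + 61.8)² = 83.32²; (x − 75.0)² + (y − 82.4)² = 141.47².
Subtracting the Seismometer 0 equation from the Seismometer 1 and Seismometer 2 equations removes the quadratic terms:
97.0 x − 53.0 y = -6230.50
340.0 x + 235.4 y = -12868.77
Solving the 2×2 system: x ≈ -52.6, y ≈ 21.3 km.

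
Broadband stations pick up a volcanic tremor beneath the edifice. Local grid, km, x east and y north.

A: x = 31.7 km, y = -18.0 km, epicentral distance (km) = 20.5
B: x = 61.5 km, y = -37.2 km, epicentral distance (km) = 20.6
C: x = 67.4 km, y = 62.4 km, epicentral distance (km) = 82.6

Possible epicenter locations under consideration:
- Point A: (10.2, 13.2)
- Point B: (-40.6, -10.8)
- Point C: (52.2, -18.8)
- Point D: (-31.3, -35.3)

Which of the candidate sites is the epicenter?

For each candidate, compare |candidate − station| to the reported distance:
Point A: residuals A 17.4, B 51.3, C 7.2 → max 51.3 km
Point B: residuals A 52.2, B 84.9, C 47.9 → max 84.9 km
Point C: residuals A 0.0, B 0.0, C 0.0 → max 0.0 km
Point D: residuals A 44.8, B 72.2, C 56.3 → max 72.2 km
Only Point C has all residuals ≈ 0.

Point C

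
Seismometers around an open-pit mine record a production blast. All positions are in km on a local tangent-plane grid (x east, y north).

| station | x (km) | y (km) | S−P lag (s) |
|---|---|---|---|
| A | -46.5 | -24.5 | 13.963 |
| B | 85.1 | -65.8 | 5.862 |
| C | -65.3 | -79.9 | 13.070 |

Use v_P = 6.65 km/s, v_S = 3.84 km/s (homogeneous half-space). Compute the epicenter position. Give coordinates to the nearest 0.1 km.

Distance from S−P lag: d = Δt · v_P v_S / (v_P − v_S) = Δt · (6.65·3.84)/(6.65−3.84) ≈ 9.0875·Δt.
So d_A = 126.89, d_B = 53.27, d_C = 118.77 km.
Circle about each station: (x + 46.5)² + (y + 24.5)² = 126.89²; (x − 85.1)² + (y + 65.8)² = 53.27²; (x + 65.3)² + (y + 79.9)² = 118.77².
Subtracting pairs of circle equations eliminates x²+y² and gives linear equations (the radical axes):
263.2 x − 82.6 y = 22072.53
-37.6 x − 110.8 y = 9880.36
Solving the 2×2 system: x ≈ 50.5, y ≈ -106.3 km.
Check against A (with the unrounded x, y): √((x + 46.5)²+(y + 24.5)²) = 126.89 ≈ 126.89 km. ✓

x ≈ 50.5 km, y ≈ -106.3 km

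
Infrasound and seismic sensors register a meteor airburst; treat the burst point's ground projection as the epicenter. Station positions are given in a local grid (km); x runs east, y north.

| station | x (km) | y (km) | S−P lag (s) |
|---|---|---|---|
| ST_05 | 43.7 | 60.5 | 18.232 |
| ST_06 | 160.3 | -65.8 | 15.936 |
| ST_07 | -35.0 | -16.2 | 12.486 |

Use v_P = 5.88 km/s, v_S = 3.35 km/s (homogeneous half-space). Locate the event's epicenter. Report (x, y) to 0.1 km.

Distance from S−P lag: d = Δt · v_P v_S / (v_P − v_S) = Δt · (5.88·3.35)/(5.88−3.35) ≈ 7.7858·Δt.
So d_ST_05 = 141.95, d_ST_06 = 124.07, d_ST_07 = 97.21 km.
Circle about each station: (x − 43.7)² + (y − 60.5)² = 141.95²; (x − 160.3)² + (y + 65.8)² = 124.07²; (x + 35.0)² + (y + 16.2)² = 97.21².
Subtracting the ST_05 equation from the ST_06 and ST_07 equations removes the quadratic terms:
233.2 x − 252.6 y = 29212.23
-157.4 x − 153.4 y = 6617.52
Solving the 2×2 system: x ≈ 37.2, y ≈ -81.3 km.

(37.2, -81.3)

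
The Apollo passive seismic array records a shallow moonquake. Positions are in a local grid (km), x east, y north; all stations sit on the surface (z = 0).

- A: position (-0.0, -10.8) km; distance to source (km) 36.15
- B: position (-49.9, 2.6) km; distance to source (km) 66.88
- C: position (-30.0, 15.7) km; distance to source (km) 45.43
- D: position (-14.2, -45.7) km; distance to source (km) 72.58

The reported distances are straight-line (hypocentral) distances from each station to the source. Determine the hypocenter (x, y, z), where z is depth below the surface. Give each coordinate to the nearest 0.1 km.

(13.3, 20.2, 13.0)

Each station gives a sphere (x−x_i)² + (y−y_i)² + z² = d_i² (stations at z=0).
Subtracting the A sphere from B and C: z² cancels, leaving linear equations in x and y:
-99.8 x + 26.8 y = -785.98
-60.0 x + 53.0 y = 272.79
Solving: x ≈ 13.301, y ≈ 20.205 km (keep extra digits for the depth step; rounded: 13.3, 20.2).
Then from the A sphere: z² = 36.15² − x² − (y + 10.8)² with x = 13.301, y = 20.205, so z ≈ 12.984 ≈ 13.0 km.
Check against D (with the unrounded solution): distance 72.58 ≈ 72.58 km. ✓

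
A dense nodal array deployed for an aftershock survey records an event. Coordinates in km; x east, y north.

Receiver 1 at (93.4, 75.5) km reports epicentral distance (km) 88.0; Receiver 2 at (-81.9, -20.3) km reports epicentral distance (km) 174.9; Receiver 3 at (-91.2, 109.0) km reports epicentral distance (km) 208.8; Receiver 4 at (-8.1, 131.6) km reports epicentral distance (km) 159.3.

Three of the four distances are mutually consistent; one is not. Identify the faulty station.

Solve using three stations at a time. Using Receiver 2, Receiver 3, Receiver 4 (subtract circle equations pairwise → linear system) gives (x, y) ≈ (90.8, 6.8).
Distances from that point to each station vs reported:
  Receiver 1: calculated 68.7 vs reported 88.0 → residual 19.3 km
  Receiver 2: calculated 174.9 vs reported 174.9 → residual 0.0 km
  Receiver 3: calculated 208.8 vs reported 208.8 → residual 0.0 km
  Receiver 4: calculated 159.3 vs reported 159.3 → residual 0.0 km
Receiver 2, Receiver 3, Receiver 4 are mutually consistent (residuals ≈ 0); Receiver 1 is off by 19.3 km.

Receiver 1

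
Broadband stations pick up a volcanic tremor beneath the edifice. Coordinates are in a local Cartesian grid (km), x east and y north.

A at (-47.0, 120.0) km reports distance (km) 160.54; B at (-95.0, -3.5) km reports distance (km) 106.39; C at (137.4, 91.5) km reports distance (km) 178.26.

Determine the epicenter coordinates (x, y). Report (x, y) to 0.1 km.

Circle about each station: (x + 47.0)² + (y − 120.0)² = 160.54²; (x + 95.0)² + (y + 3.5)² = 106.39²; (x − 137.4)² + (y − 91.5)² = 178.26².
Subtracting the A equation from the B and C equations removes the quadratic terms:
-96.0 x − 247.0 y = 6882.51
368.8 x − 57.0 y = 4638.47
Solving the 2×2 system: x ≈ 7.8, y ≈ -30.9 km.

7.8 km east, -30.9 km north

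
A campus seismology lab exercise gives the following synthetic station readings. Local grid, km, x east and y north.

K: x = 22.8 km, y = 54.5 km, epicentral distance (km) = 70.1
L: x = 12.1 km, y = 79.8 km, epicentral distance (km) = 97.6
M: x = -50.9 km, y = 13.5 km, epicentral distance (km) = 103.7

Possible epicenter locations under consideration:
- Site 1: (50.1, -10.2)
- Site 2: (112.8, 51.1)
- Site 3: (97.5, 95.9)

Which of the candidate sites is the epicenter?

For each candidate, compare |candidate − station| to the reported distance:
Site 1: residuals K 0.1, L 0.1, M 0.0 → max 0.1 km
Site 2: residuals K 20.0, L 7.1, M 64.3 → max 64.3 km
Site 3: residuals K 15.3, L 10.7, M 66.0 → max 66.0 km
Only Site 1 has all residuals ≈ 0.

Site 1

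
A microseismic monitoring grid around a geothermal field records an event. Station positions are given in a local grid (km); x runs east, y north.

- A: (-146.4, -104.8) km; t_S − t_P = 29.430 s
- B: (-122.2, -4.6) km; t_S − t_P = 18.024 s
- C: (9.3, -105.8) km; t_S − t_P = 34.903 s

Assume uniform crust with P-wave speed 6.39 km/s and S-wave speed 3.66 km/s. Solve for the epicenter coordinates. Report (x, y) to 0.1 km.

Distance from S−P lag: d = Δt · v_P v_S / (v_P − v_S) = Δt · (6.39·3.66)/(6.39−3.66) ≈ 8.5668·Δt.
So d_A = 252.12, d_B = 154.41, d_C = 299.01 km.
Circle about each station: (x + 146.4)² + (y + 104.8)² = 252.12²; (x + 122.2)² + (y + 4.6)² = 154.41²; (x − 9.3)² + (y + 105.8)² = 299.01².
Subtracting pairs of circle equations eliminates x²+y² and gives linear equations (the radical axes):
48.4 x + 200.4 y = 22260.05
311.4 x − 2.0 y = -46978.36
Solving the 2×2 system: x ≈ -149.9, y ≈ 147.3 km.
Check against A (with the unrounded x, y): √((x + 146.4)²+(y + 104.8)²) = 252.11 ≈ 252.12 km. ✓

-149.9 km east, 147.3 km north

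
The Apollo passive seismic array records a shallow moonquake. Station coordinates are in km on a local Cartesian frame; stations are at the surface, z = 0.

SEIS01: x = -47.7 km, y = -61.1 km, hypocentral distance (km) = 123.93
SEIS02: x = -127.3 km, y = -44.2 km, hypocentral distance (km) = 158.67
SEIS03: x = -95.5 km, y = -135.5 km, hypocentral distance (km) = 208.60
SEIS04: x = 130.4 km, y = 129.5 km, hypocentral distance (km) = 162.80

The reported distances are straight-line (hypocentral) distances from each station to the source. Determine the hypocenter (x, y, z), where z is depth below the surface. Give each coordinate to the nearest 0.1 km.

(-4.5, 47.8, 40.4)

Each station gives a sphere (x−x_i)² + (y−y_i)² + z² = d_i² (stations at z=0).
Subtracting the SEIS01 sphere from SEIS02 and SEIS03: z² cancels, leaving linear equations in x and y:
-159.2 x + 33.8 y = 2332.91
-95.6 x − 148.8 y = -6683.32
Solving: x ≈ -4.504, y ≈ 47.808 km (keep extra digits for the depth step; rounded: -4.5, 47.8).
Then from the SEIS01 sphere: z² = 123.93² − (x + 47.7)² − (y + 61.1)² with x = -4.504, y = 47.808, so z ≈ 40.396 ≈ 40.4 km.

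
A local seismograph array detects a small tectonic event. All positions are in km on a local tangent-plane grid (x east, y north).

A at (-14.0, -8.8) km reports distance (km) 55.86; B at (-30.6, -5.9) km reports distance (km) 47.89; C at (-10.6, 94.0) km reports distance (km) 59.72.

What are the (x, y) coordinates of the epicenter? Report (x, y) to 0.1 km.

Circle about each station: (x + 14.0)² + (y + 8.8)² = 55.86²; (x + 30.6)² + (y + 5.9)² = 47.89²; (x + 10.6)² + (y − 94.0)² = 59.72².
Subtracting the A equation from the B and C equations removes the quadratic terms:
-33.2 x + 5.8 y = 1524.62
6.8 x + 205.6 y = 8228.78
Solving the 2×2 system: x ≈ -38.7, y ≈ 41.3 km.

(-38.7, 41.3)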